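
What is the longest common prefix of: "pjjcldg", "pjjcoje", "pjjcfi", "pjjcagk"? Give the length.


Words: pjjcldg, pjjcoje, pjjcfi, pjjcagk
  Position 0: all 'p' => match
  Position 1: all 'j' => match
  Position 2: all 'j' => match
  Position 3: all 'c' => match
  Position 4: ('l', 'o', 'f', 'a') => mismatch, stop
LCP = "pjjc" (length 4)

4


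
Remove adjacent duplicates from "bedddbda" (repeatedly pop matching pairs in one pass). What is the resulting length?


Input: bedddbda
Stack-based adjacent duplicate removal:
  Read 'b': push. Stack: b
  Read 'e': push. Stack: be
  Read 'd': push. Stack: bed
  Read 'd': matches stack top 'd' => pop. Stack: be
  Read 'd': push. Stack: bed
  Read 'b': push. Stack: bedb
  Read 'd': push. Stack: bedbd
  Read 'a': push. Stack: bedbda
Final stack: "bedbda" (length 6)

6


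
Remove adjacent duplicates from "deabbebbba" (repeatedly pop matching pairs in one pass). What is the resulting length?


Input: deabbebbba
Stack-based adjacent duplicate removal:
  Read 'd': push. Stack: d
  Read 'e': push. Stack: de
  Read 'a': push. Stack: dea
  Read 'b': push. Stack: deab
  Read 'b': matches stack top 'b' => pop. Stack: dea
  Read 'e': push. Stack: deae
  Read 'b': push. Stack: deaeb
  Read 'b': matches stack top 'b' => pop. Stack: deae
  Read 'b': push. Stack: deaeb
  Read 'a': push. Stack: deaeba
Final stack: "deaeba" (length 6)

6


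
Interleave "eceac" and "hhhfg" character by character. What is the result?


Interleaving "eceac" and "hhhfg":
  Position 0: 'e' from first, 'h' from second => "eh"
  Position 1: 'c' from first, 'h' from second => "ch"
  Position 2: 'e' from first, 'h' from second => "eh"
  Position 3: 'a' from first, 'f' from second => "af"
  Position 4: 'c' from first, 'g' from second => "cg"
Result: ehchehafcg

ehchehafcg


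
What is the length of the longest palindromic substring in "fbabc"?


Input: "fbabc"
Checking substrings for palindromes:
  [1:4] "bab" (len 3) => palindrome
Longest palindromic substring: "bab" with length 3

3


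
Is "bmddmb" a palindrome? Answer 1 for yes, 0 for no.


Input: bmddmb
Reversed: bmddmb
  Compare pos 0 ('b') with pos 5 ('b'): match
  Compare pos 1 ('m') with pos 4 ('m'): match
  Compare pos 2 ('d') with pos 3 ('d'): match
Result: palindrome

1


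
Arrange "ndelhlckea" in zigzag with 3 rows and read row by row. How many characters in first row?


Zigzag "ndelhlckea" into 3 rows:
Placing characters:
  'n' => row 0
  'd' => row 1
  'e' => row 2
  'l' => row 1
  'h' => row 0
  'l' => row 1
  'c' => row 2
  'k' => row 1
  'e' => row 0
  'a' => row 1
Rows:
  Row 0: "nhe"
  Row 1: "dllka"
  Row 2: "ec"
First row length: 3

3


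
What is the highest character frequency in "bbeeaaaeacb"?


Input: bbeeaaaeacb
Character counts:
  'a': 4
  'b': 3
  'c': 1
  'e': 3
Maximum frequency: 4

4


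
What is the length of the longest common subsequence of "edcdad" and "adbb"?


LCS of "edcdad" and "adbb"
DP table:
           a    d    b    b
      0    0    0    0    0
  e   0    0    0    0    0
  d   0    0    1    1    1
  c   0    0    1    1    1
  d   0    0    1    1    1
  a   0    1    1    1    1
  d   0    1    2    2    2
LCS length = dp[6][4] = 2

2


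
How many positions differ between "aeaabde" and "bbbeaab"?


Comparing "aeaabde" and "bbbeaab" position by position:
  Position 0: 'a' vs 'b' => DIFFER
  Position 1: 'e' vs 'b' => DIFFER
  Position 2: 'a' vs 'b' => DIFFER
  Position 3: 'a' vs 'e' => DIFFER
  Position 4: 'b' vs 'a' => DIFFER
  Position 5: 'd' vs 'a' => DIFFER
  Position 6: 'e' vs 'b' => DIFFER
Positions that differ: 7

7


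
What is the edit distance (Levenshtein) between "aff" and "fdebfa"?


Computing edit distance: "aff" -> "fdebfa"
DP table:
           f    d    e    b    f    a
      0    1    2    3    4    5    6
  a   1    1    2    3    4    5    5
  f   2    1    2    3    4    4    5
  f   3    2    2    3    4    4    5
Edit distance = dp[3][6] = 5

5


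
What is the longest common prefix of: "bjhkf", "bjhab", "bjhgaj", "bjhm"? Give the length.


Words: bjhkf, bjhab, bjhgaj, bjhm
  Position 0: all 'b' => match
  Position 1: all 'j' => match
  Position 2: all 'h' => match
  Position 3: ('k', 'a', 'g', 'm') => mismatch, stop
LCP = "bjh" (length 3)

3


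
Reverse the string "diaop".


Input: diaop
Reading characters right to left:
  Position 4: 'p'
  Position 3: 'o'
  Position 2: 'a'
  Position 1: 'i'
  Position 0: 'd'
Reversed: poaid

poaid


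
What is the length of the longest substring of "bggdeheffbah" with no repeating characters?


Input: "bggdeheffbah"
Sliding window (track last position of each char):
  Position 0 ('b'): window [0,0] length 1 -- new best
  Position 1 ('g'): window [0,1] length 2 -- new best
  Position 2 ('g'): repeat (last at 1), move window start to 2
  Position 2 ('g'): window [2,2] length 1
  Position 3 ('d'): window [2,3] length 2
  Position 4 ('e'): window [2,4] length 3 -- new best
  Position 5 ('h'): window [2,5] length 4 -- new best
  Position 6 ('e'): repeat (last at 4), move window start to 5
  Position 6 ('e'): window [5,6] length 2
  Position 7 ('f'): window [5,7] length 3
  Position 8 ('f'): repeat (last at 7), move window start to 8
  Position 8 ('f'): window [8,8] length 1
  Position 9 ('b'): window [8,9] length 2
  Position 10 ('a'): window [8,10] length 3
  Position 11 ('h'): window [8,11] length 4
Longest substring with no repeats: "gdeh" with length 4

4


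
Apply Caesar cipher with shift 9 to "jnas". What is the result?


Caesar cipher: shift "jnas" by 9
  'j' (pos 9) + 9 = pos 18 = 's'
  'n' (pos 13) + 9 = pos 22 = 'w'
  'a' (pos 0) + 9 = pos 9 = 'j'
  's' (pos 18) + 9 = pos 1 = 'b'
Result: swjb

swjb


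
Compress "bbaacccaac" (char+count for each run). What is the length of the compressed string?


Input: bbaacccaac
Runs:
  'b' x 2 => "b2"
  'a' x 2 => "a2"
  'c' x 3 => "c3"
  'a' x 2 => "a2"
  'c' x 1 => "c1"
Compressed: "b2a2c3a2c1"
Compressed length: 10

10


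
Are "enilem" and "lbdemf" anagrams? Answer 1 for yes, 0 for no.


Strings: "enilem", "lbdemf"
Sorted first:  eeilmn
Sorted second: bdeflm
Differ at position 0: 'e' vs 'b' => not anagrams

0


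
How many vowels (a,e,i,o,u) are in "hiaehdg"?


Input: hiaehdg
Checking each character:
  'h' at position 0: consonant
  'i' at position 1: vowel (running total: 1)
  'a' at position 2: vowel (running total: 2)
  'e' at position 3: vowel (running total: 3)
  'h' at position 4: consonant
  'd' at position 5: consonant
  'g' at position 6: consonant
Total vowels: 3

3


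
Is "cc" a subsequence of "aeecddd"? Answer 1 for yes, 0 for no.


Check if "cc" is a subsequence of "aeecddd"
Greedy scan:
  Position 0 ('a'): no match needed
  Position 1 ('e'): no match needed
  Position 2 ('e'): no match needed
  Position 3 ('c'): matches sub[0] = 'c'
  Position 4 ('d'): no match needed
  Position 5 ('d'): no match needed
  Position 6 ('d'): no match needed
Only matched 1/2 characters => not a subsequence

0


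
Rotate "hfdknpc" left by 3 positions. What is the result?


Input: "hfdknpc", rotate left by 3
First 3 characters: "hfd"
Remaining characters: "knpc"
Concatenate remaining + first: "knpc" + "hfd" = "knpchfd"

knpchfd


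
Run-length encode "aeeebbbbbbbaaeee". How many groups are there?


Input: aeeebbbbbbbaaeee
Scanning for consecutive runs:
  Group 1: 'a' x 1 (positions 0-0)
  Group 2: 'e' x 3 (positions 1-3)
  Group 3: 'b' x 7 (positions 4-10)
  Group 4: 'a' x 2 (positions 11-12)
  Group 5: 'e' x 3 (positions 13-15)
Total groups: 5

5


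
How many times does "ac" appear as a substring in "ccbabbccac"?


Searching for "ac" in "ccbabbccac"
Scanning each position:
  Position 0: "cc" => no
  Position 1: "cb" => no
  Position 2: "ba" => no
  Position 3: "ab" => no
  Position 4: "bb" => no
  Position 5: "bc" => no
  Position 6: "cc" => no
  Position 7: "ca" => no
  Position 8: "ac" => MATCH
Total occurrences: 1

1


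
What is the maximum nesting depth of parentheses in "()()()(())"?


Input: "()()()(())"
Tracking depth:
  Position 0 '(': depth becomes 1
  Position 1 ')': depth becomes 0
  Position 2 '(': depth becomes 1
  Position 3 ')': depth becomes 0
  Position 4 '(': depth becomes 1
  Position 5 ')': depth becomes 0
  Position 6 '(': depth becomes 1
  Position 7 '(': depth becomes 2
  Position 8 ')': depth becomes 1
  Position 9 ')': depth becomes 0
Maximum depth reached: 2

2


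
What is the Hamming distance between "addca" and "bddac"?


Comparing "addca" and "bddac" position by position:
  Position 0: 'a' vs 'b' => differ
  Position 1: 'd' vs 'd' => same
  Position 2: 'd' vs 'd' => same
  Position 3: 'c' vs 'a' => differ
  Position 4: 'a' vs 'c' => differ
Total differences (Hamming distance): 3

3


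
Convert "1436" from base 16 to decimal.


Input: "1436" in base 16
Positional expansion:
  Digit '1' (value 1) x 16^3 = 4096
  Digit '4' (value 4) x 16^2 = 1024
  Digit '3' (value 3) x 16^1 = 48
  Digit '6' (value 6) x 16^0 = 6
Sum = 5174

5174


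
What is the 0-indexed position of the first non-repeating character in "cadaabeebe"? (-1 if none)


Input: cadaabeebe
Character frequencies:
  'a': 3
  'b': 2
  'c': 1
  'd': 1
  'e': 3
Scanning left to right for freq == 1:
  Position 0 ('c'): unique! => answer = 0

0


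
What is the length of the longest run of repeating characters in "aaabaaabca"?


Input: "aaabaaabca"
Scanning for longest run:
  Position 1 ('a'): continues run of 'a', length=2
  Position 2 ('a'): continues run of 'a', length=3
  Position 3 ('b'): new char, reset run to 1
  Position 4 ('a'): new char, reset run to 1
  Position 5 ('a'): continues run of 'a', length=2
  Position 6 ('a'): continues run of 'a', length=3
  Position 7 ('b'): new char, reset run to 1
  Position 8 ('c'): new char, reset run to 1
  Position 9 ('a'): new char, reset run to 1
Longest run: 'a' with length 3

3


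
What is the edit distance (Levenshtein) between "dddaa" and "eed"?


Computing edit distance: "dddaa" -> "eed"
DP table:
           e    e    d
      0    1    2    3
  d   1    1    2    2
  d   2    2    2    2
  d   3    3    3    2
  a   4    4    4    3
  a   5    5    5    4
Edit distance = dp[5][3] = 4

4


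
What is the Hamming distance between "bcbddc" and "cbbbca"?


Comparing "bcbddc" and "cbbbca" position by position:
  Position 0: 'b' vs 'c' => differ
  Position 1: 'c' vs 'b' => differ
  Position 2: 'b' vs 'b' => same
  Position 3: 'd' vs 'b' => differ
  Position 4: 'd' vs 'c' => differ
  Position 5: 'c' vs 'a' => differ
Total differences (Hamming distance): 5

5


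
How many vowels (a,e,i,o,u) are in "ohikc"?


Input: ohikc
Checking each character:
  'o' at position 0: vowel (running total: 1)
  'h' at position 1: consonant
  'i' at position 2: vowel (running total: 2)
  'k' at position 3: consonant
  'c' at position 4: consonant
Total vowels: 2

2


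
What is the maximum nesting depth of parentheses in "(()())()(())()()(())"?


Input: "(()())()(())()()(())"
Tracking depth:
  Position 0 '(': depth becomes 1
  Position 1 '(': depth becomes 2
  Position 2 ')': depth becomes 1
  Position 3 '(': depth becomes 2
  Position 4 ')': depth becomes 1
  Position 5 ')': depth becomes 0
  Position 6 '(': depth becomes 1
  Position 7 ')': depth becomes 0
  Position 8 '(': depth becomes 1
  Position 9 '(': depth becomes 2
  Position 10 ')': depth becomes 1
  Position 11 ')': depth becomes 0
  Position 12 '(': depth becomes 1
  Position 13 ')': depth becomes 0
  Position 14 '(': depth becomes 1
  Position 15 ')': depth becomes 0
  Position 16 '(': depth becomes 1
  Position 17 '(': depth becomes 2
  Position 18 ')': depth becomes 1
  Position 19 ')': depth becomes 0
Maximum depth reached: 2

2


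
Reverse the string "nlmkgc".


Input: nlmkgc
Reading characters right to left:
  Position 5: 'c'
  Position 4: 'g'
  Position 3: 'k'
  Position 2: 'm'
  Position 1: 'l'
  Position 0: 'n'
Reversed: cgkmln

cgkmln


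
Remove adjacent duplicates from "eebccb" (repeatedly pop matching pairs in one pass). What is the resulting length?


Input: eebccb
Stack-based adjacent duplicate removal:
  Read 'e': push. Stack: e
  Read 'e': matches stack top 'e' => pop. Stack: (empty)
  Read 'b': push. Stack: b
  Read 'c': push. Stack: bc
  Read 'c': matches stack top 'c' => pop. Stack: b
  Read 'b': matches stack top 'b' => pop. Stack: (empty)
Final stack: "" (length 0)

0


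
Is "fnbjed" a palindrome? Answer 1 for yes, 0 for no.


Input: fnbjed
Reversed: dejbnf
  Compare pos 0 ('f') with pos 5 ('d'): MISMATCH
  Compare pos 1 ('n') with pos 4 ('e'): MISMATCH
  Compare pos 2 ('b') with pos 3 ('j'): MISMATCH
Result: not a palindrome

0


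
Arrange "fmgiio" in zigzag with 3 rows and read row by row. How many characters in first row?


Zigzag "fmgiio" into 3 rows:
Placing characters:
  'f' => row 0
  'm' => row 1
  'g' => row 2
  'i' => row 1
  'i' => row 0
  'o' => row 1
Rows:
  Row 0: "fi"
  Row 1: "mio"
  Row 2: "g"
First row length: 2

2


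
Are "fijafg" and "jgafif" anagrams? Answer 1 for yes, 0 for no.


Strings: "fijafg", "jgafif"
Sorted first:  affgij
Sorted second: affgij
Sorted forms match => anagrams

1


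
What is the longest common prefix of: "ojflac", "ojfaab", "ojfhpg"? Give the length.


Words: ojflac, ojfaab, ojfhpg
  Position 0: all 'o' => match
  Position 1: all 'j' => match
  Position 2: all 'f' => match
  Position 3: ('l', 'a', 'h') => mismatch, stop
LCP = "ojf" (length 3)

3


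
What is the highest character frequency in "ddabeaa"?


Input: ddabeaa
Character counts:
  'a': 3
  'b': 1
  'd': 2
  'e': 1
Maximum frequency: 3

3


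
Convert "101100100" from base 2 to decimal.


Input: "101100100" in base 2
Positional expansion:
  Digit '1' (value 1) x 2^8 = 256
  Digit '0' (value 0) x 2^7 = 0
  Digit '1' (value 1) x 2^6 = 64
  Digit '1' (value 1) x 2^5 = 32
  Digit '0' (value 0) x 2^4 = 0
  Digit '0' (value 0) x 2^3 = 0
  Digit '1' (value 1) x 2^2 = 4
  Digit '0' (value 0) x 2^1 = 0
  Digit '0' (value 0) x 2^0 = 0
Sum = 356

356


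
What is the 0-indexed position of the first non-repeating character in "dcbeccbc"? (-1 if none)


Input: dcbeccbc
Character frequencies:
  'b': 2
  'c': 4
  'd': 1
  'e': 1
Scanning left to right for freq == 1:
  Position 0 ('d'): unique! => answer = 0

0


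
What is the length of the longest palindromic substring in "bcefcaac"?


Input: "bcefcaac"
Checking substrings for palindromes:
  [4:8] "caac" (len 4) => palindrome
  [5:7] "aa" (len 2) => palindrome
Longest palindromic substring: "caac" with length 4

4


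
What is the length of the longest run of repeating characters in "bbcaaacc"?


Input: "bbcaaacc"
Scanning for longest run:
  Position 1 ('b'): continues run of 'b', length=2
  Position 2 ('c'): new char, reset run to 1
  Position 3 ('a'): new char, reset run to 1
  Position 4 ('a'): continues run of 'a', length=2
  Position 5 ('a'): continues run of 'a', length=3
  Position 6 ('c'): new char, reset run to 1
  Position 7 ('c'): continues run of 'c', length=2
Longest run: 'a' with length 3

3


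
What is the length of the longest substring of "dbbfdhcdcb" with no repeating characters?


Input: "dbbfdhcdcb"
Sliding window (track last position of each char):
  Position 0 ('d'): window [0,0] length 1 -- new best
  Position 1 ('b'): window [0,1] length 2 -- new best
  Position 2 ('b'): repeat (last at 1), move window start to 2
  Position 2 ('b'): window [2,2] length 1
  Position 3 ('f'): window [2,3] length 2
  Position 4 ('d'): window [2,4] length 3 -- new best
  Position 5 ('h'): window [2,5] length 4 -- new best
  Position 6 ('c'): window [2,6] length 5 -- new best
  Position 7 ('d'): repeat (last at 4), move window start to 5
  Position 7 ('d'): window [5,7] length 3
  Position 8 ('c'): repeat (last at 6), move window start to 7
  Position 8 ('c'): window [7,8] length 2
  Position 9 ('b'): window [7,9] length 3
Longest substring with no repeats: "bfdhc" with length 5

5


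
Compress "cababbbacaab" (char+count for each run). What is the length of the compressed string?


Input: cababbbacaab
Runs:
  'c' x 1 => "c1"
  'a' x 1 => "a1"
  'b' x 1 => "b1"
  'a' x 1 => "a1"
  'b' x 3 => "b3"
  'a' x 1 => "a1"
  'c' x 1 => "c1"
  'a' x 2 => "a2"
  'b' x 1 => "b1"
Compressed: "c1a1b1a1b3a1c1a2b1"
Compressed length: 18

18


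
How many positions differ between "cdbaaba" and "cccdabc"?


Comparing "cdbaaba" and "cccdabc" position by position:
  Position 0: 'c' vs 'c' => same
  Position 1: 'd' vs 'c' => DIFFER
  Position 2: 'b' vs 'c' => DIFFER
  Position 3: 'a' vs 'd' => DIFFER
  Position 4: 'a' vs 'a' => same
  Position 5: 'b' vs 'b' => same
  Position 6: 'a' vs 'c' => DIFFER
Positions that differ: 4

4


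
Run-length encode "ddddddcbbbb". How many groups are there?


Input: ddddddcbbbb
Scanning for consecutive runs:
  Group 1: 'd' x 6 (positions 0-5)
  Group 2: 'c' x 1 (positions 6-6)
  Group 3: 'b' x 4 (positions 7-10)
Total groups: 3

3


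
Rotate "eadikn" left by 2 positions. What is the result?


Input: "eadikn", rotate left by 2
First 2 characters: "ea"
Remaining characters: "dikn"
Concatenate remaining + first: "dikn" + "ea" = "diknea"

diknea


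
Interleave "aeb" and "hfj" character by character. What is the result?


Interleaving "aeb" and "hfj":
  Position 0: 'a' from first, 'h' from second => "ah"
  Position 1: 'e' from first, 'f' from second => "ef"
  Position 2: 'b' from first, 'j' from second => "bj"
Result: ahefbj

ahefbj


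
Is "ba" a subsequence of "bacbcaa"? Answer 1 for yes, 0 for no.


Check if "ba" is a subsequence of "bacbcaa"
Greedy scan:
  Position 0 ('b'): matches sub[0] = 'b'
  Position 1 ('a'): matches sub[1] = 'a'
  Position 2 ('c'): no match needed
  Position 3 ('b'): no match needed
  Position 4 ('c'): no match needed
  Position 5 ('a'): no match needed
  Position 6 ('a'): no match needed
All 2 characters matched => is a subsequence

1


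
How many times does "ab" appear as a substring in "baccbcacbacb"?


Searching for "ab" in "baccbcacbacb"
Scanning each position:
  Position 0: "ba" => no
  Position 1: "ac" => no
  Position 2: "cc" => no
  Position 3: "cb" => no
  Position 4: "bc" => no
  Position 5: "ca" => no
  Position 6: "ac" => no
  Position 7: "cb" => no
  Position 8: "ba" => no
  Position 9: "ac" => no
  Position 10: "cb" => no
Total occurrences: 0

0


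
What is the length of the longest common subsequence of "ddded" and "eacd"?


LCS of "ddded" and "eacd"
DP table:
           e    a    c    d
      0    0    0    0    0
  d   0    0    0    0    1
  d   0    0    0    0    1
  d   0    0    0    0    1
  e   0    1    1    1    1
  d   0    1    1    1    2
LCS length = dp[5][4] = 2

2


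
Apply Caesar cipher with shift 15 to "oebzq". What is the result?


Caesar cipher: shift "oebzq" by 15
  'o' (pos 14) + 15 = pos 3 = 'd'
  'e' (pos 4) + 15 = pos 19 = 't'
  'b' (pos 1) + 15 = pos 16 = 'q'
  'z' (pos 25) + 15 = pos 14 = 'o'
  'q' (pos 16) + 15 = pos 5 = 'f'
Result: dtqof

dtqof


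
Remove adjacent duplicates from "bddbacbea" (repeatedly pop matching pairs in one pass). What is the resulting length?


Input: bddbacbea
Stack-based adjacent duplicate removal:
  Read 'b': push. Stack: b
  Read 'd': push. Stack: bd
  Read 'd': matches stack top 'd' => pop. Stack: b
  Read 'b': matches stack top 'b' => pop. Stack: (empty)
  Read 'a': push. Stack: a
  Read 'c': push. Stack: ac
  Read 'b': push. Stack: acb
  Read 'e': push. Stack: acbe
  Read 'a': push. Stack: acbea
Final stack: "acbea" (length 5)

5


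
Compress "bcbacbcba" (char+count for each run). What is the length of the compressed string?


Input: bcbacbcba
Runs:
  'b' x 1 => "b1"
  'c' x 1 => "c1"
  'b' x 1 => "b1"
  'a' x 1 => "a1"
  'c' x 1 => "c1"
  'b' x 1 => "b1"
  'c' x 1 => "c1"
  'b' x 1 => "b1"
  'a' x 1 => "a1"
Compressed: "b1c1b1a1c1b1c1b1a1"
Compressed length: 18

18


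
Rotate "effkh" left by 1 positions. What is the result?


Input: "effkh", rotate left by 1
First 1 characters: "e"
Remaining characters: "ffkh"
Concatenate remaining + first: "ffkh" + "e" = "ffkhe"

ffkhe


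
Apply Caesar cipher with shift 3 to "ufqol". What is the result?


Caesar cipher: shift "ufqol" by 3
  'u' (pos 20) + 3 = pos 23 = 'x'
  'f' (pos 5) + 3 = pos 8 = 'i'
  'q' (pos 16) + 3 = pos 19 = 't'
  'o' (pos 14) + 3 = pos 17 = 'r'
  'l' (pos 11) + 3 = pos 14 = 'o'
Result: xitro

xitro


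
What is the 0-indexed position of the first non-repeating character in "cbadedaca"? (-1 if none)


Input: cbadedaca
Character frequencies:
  'a': 3
  'b': 1
  'c': 2
  'd': 2
  'e': 1
Scanning left to right for freq == 1:
  Position 0 ('c'): freq=2, skip
  Position 1 ('b'): unique! => answer = 1

1


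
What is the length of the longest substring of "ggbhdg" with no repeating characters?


Input: "ggbhdg"
Sliding window (track last position of each char):
  Position 0 ('g'): window [0,0] length 1 -- new best
  Position 1 ('g'): repeat (last at 0), move window start to 1
  Position 1 ('g'): window [1,1] length 1
  Position 2 ('b'): window [1,2] length 2 -- new best
  Position 3 ('h'): window [1,3] length 3 -- new best
  Position 4 ('d'): window [1,4] length 4 -- new best
  Position 5 ('g'): repeat (last at 1), move window start to 2
  Position 5 ('g'): window [2,5] length 4
Longest substring with no repeats: "gbhd" with length 4

4


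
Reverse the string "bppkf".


Input: bppkf
Reading characters right to left:
  Position 4: 'f'
  Position 3: 'k'
  Position 2: 'p'
  Position 1: 'p'
  Position 0: 'b'
Reversed: fkppb

fkppb


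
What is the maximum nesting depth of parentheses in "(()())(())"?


Input: "(()())(())"
Tracking depth:
  Position 0 '(': depth becomes 1
  Position 1 '(': depth becomes 2
  Position 2 ')': depth becomes 1
  Position 3 '(': depth becomes 2
  Position 4 ')': depth becomes 1
  Position 5 ')': depth becomes 0
  Position 6 '(': depth becomes 1
  Position 7 '(': depth becomes 2
  Position 8 ')': depth becomes 1
  Position 9 ')': depth becomes 0
Maximum depth reached: 2

2


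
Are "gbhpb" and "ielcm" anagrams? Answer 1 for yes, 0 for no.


Strings: "gbhpb", "ielcm"
Sorted first:  bbghp
Sorted second: ceilm
Differ at position 0: 'b' vs 'c' => not anagrams

0


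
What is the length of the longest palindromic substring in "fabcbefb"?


Input: "fabcbefb"
Checking substrings for palindromes:
  [2:5] "bcb" (len 3) => palindrome
Longest palindromic substring: "bcb" with length 3

3


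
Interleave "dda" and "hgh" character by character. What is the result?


Interleaving "dda" and "hgh":
  Position 0: 'd' from first, 'h' from second => "dh"
  Position 1: 'd' from first, 'g' from second => "dg"
  Position 2: 'a' from first, 'h' from second => "ah"
Result: dhdgah

dhdgah


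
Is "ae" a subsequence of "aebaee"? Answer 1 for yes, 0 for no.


Check if "ae" is a subsequence of "aebaee"
Greedy scan:
  Position 0 ('a'): matches sub[0] = 'a'
  Position 1 ('e'): matches sub[1] = 'e'
  Position 2 ('b'): no match needed
  Position 3 ('a'): no match needed
  Position 4 ('e'): no match needed
  Position 5 ('e'): no match needed
All 2 characters matched => is a subsequence

1


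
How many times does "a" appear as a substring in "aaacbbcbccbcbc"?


Searching for "a" in "aaacbbcbccbcbc"
Scanning each position:
  Position 0: "a" => MATCH
  Position 1: "a" => MATCH
  Position 2: "a" => MATCH
  Position 3: "c" => no
  Position 4: "b" => no
  Position 5: "b" => no
  Position 6: "c" => no
  Position 7: "b" => no
  Position 8: "c" => no
  Position 9: "c" => no
  Position 10: "b" => no
  Position 11: "c" => no
  Position 12: "b" => no
  Position 13: "c" => no
Total occurrences: 3

3


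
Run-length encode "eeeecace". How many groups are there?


Input: eeeecace
Scanning for consecutive runs:
  Group 1: 'e' x 4 (positions 0-3)
  Group 2: 'c' x 1 (positions 4-4)
  Group 3: 'a' x 1 (positions 5-5)
  Group 4: 'c' x 1 (positions 6-6)
  Group 5: 'e' x 1 (positions 7-7)
Total groups: 5

5


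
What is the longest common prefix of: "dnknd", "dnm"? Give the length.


Words: dnknd, dnm
  Position 0: all 'd' => match
  Position 1: all 'n' => match
  Position 2: ('k', 'm') => mismatch, stop
LCP = "dn" (length 2)

2


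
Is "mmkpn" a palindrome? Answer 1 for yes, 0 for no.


Input: mmkpn
Reversed: npkmm
  Compare pos 0 ('m') with pos 4 ('n'): MISMATCH
  Compare pos 1 ('m') with pos 3 ('p'): MISMATCH
Result: not a palindrome

0


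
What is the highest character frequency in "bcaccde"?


Input: bcaccde
Character counts:
  'a': 1
  'b': 1
  'c': 3
  'd': 1
  'e': 1
Maximum frequency: 3

3


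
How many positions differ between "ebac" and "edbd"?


Comparing "ebac" and "edbd" position by position:
  Position 0: 'e' vs 'e' => same
  Position 1: 'b' vs 'd' => DIFFER
  Position 2: 'a' vs 'b' => DIFFER
  Position 3: 'c' vs 'd' => DIFFER
Positions that differ: 3

3


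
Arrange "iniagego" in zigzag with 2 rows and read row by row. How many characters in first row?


Zigzag "iniagego" into 2 rows:
Placing characters:
  'i' => row 0
  'n' => row 1
  'i' => row 0
  'a' => row 1
  'g' => row 0
  'e' => row 1
  'g' => row 0
  'o' => row 1
Rows:
  Row 0: "iigg"
  Row 1: "naeo"
First row length: 4

4


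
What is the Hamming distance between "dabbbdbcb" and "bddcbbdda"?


Comparing "dabbbdbcb" and "bddcbbdda" position by position:
  Position 0: 'd' vs 'b' => differ
  Position 1: 'a' vs 'd' => differ
  Position 2: 'b' vs 'd' => differ
  Position 3: 'b' vs 'c' => differ
  Position 4: 'b' vs 'b' => same
  Position 5: 'd' vs 'b' => differ
  Position 6: 'b' vs 'd' => differ
  Position 7: 'c' vs 'd' => differ
  Position 8: 'b' vs 'a' => differ
Total differences (Hamming distance): 8

8


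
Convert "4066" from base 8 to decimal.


Input: "4066" in base 8
Positional expansion:
  Digit '4' (value 4) x 8^3 = 2048
  Digit '0' (value 0) x 8^2 = 0
  Digit '6' (value 6) x 8^1 = 48
  Digit '6' (value 6) x 8^0 = 6
Sum = 2102

2102


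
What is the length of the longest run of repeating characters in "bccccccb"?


Input: "bccccccb"
Scanning for longest run:
  Position 1 ('c'): new char, reset run to 1
  Position 2 ('c'): continues run of 'c', length=2
  Position 3 ('c'): continues run of 'c', length=3
  Position 4 ('c'): continues run of 'c', length=4
  Position 5 ('c'): continues run of 'c', length=5
  Position 6 ('c'): continues run of 'c', length=6
  Position 7 ('b'): new char, reset run to 1
Longest run: 'c' with length 6

6


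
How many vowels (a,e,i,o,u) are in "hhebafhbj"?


Input: hhebafhbj
Checking each character:
  'h' at position 0: consonant
  'h' at position 1: consonant
  'e' at position 2: vowel (running total: 1)
  'b' at position 3: consonant
  'a' at position 4: vowel (running total: 2)
  'f' at position 5: consonant
  'h' at position 6: consonant
  'b' at position 7: consonant
  'j' at position 8: consonant
Total vowels: 2

2


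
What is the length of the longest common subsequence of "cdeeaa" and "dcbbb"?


LCS of "cdeeaa" and "dcbbb"
DP table:
           d    c    b    b    b
      0    0    0    0    0    0
  c   0    0    1    1    1    1
  d   0    1    1    1    1    1
  e   0    1    1    1    1    1
  e   0    1    1    1    1    1
  a   0    1    1    1    1    1
  a   0    1    1    1    1    1
LCS length = dp[6][5] = 1

1


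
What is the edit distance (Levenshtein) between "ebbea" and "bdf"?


Computing edit distance: "ebbea" -> "bdf"
DP table:
           b    d    f
      0    1    2    3
  e   1    1    2    3
  b   2    1    2    3
  b   3    2    2    3
  e   4    3    3    3
  a   5    4    4    4
Edit distance = dp[5][3] = 4

4


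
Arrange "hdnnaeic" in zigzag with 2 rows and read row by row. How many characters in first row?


Zigzag "hdnnaeic" into 2 rows:
Placing characters:
  'h' => row 0
  'd' => row 1
  'n' => row 0
  'n' => row 1
  'a' => row 0
  'e' => row 1
  'i' => row 0
  'c' => row 1
Rows:
  Row 0: "hnai"
  Row 1: "dnec"
First row length: 4

4


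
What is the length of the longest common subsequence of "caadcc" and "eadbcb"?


LCS of "caadcc" and "eadbcb"
DP table:
           e    a    d    b    c    b
      0    0    0    0    0    0    0
  c   0    0    0    0    0    1    1
  a   0    0    1    1    1    1    1
  a   0    0    1    1    1    1    1
  d   0    0    1    2    2    2    2
  c   0    0    1    2    2    3    3
  c   0    0    1    2    2    3    3
LCS length = dp[6][6] = 3

3


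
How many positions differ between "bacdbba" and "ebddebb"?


Comparing "bacdbba" and "ebddebb" position by position:
  Position 0: 'b' vs 'e' => DIFFER
  Position 1: 'a' vs 'b' => DIFFER
  Position 2: 'c' vs 'd' => DIFFER
  Position 3: 'd' vs 'd' => same
  Position 4: 'b' vs 'e' => DIFFER
  Position 5: 'b' vs 'b' => same
  Position 6: 'a' vs 'b' => DIFFER
Positions that differ: 5

5


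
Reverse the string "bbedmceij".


Input: bbedmceij
Reading characters right to left:
  Position 8: 'j'
  Position 7: 'i'
  Position 6: 'e'
  Position 5: 'c'
  Position 4: 'm'
  Position 3: 'd'
  Position 2: 'e'
  Position 1: 'b'
  Position 0: 'b'
Reversed: jiecmdebb

jiecmdebb


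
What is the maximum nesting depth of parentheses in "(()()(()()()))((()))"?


Input: "(()()(()()()))((()))"
Tracking depth:
  Position 0 '(': depth becomes 1
  Position 1 '(': depth becomes 2
  Position 2 ')': depth becomes 1
  Position 3 '(': depth becomes 2
  Position 4 ')': depth becomes 1
  Position 5 '(': depth becomes 2
  Position 6 '(': depth becomes 3
  Position 7 ')': depth becomes 2
  Position 8 '(': depth becomes 3
  Position 9 ')': depth becomes 2
  Position 10 '(': depth becomes 3
  Position 11 ')': depth becomes 2
  Position 12 ')': depth becomes 1
  Position 13 ')': depth becomes 0
  Position 14 '(': depth becomes 1
  Position 15 '(': depth becomes 2
  Position 16 '(': depth becomes 3
  Position 17 ')': depth becomes 2
  Position 18 ')': depth becomes 1
  Position 19 ')': depth becomes 0
Maximum depth reached: 3

3


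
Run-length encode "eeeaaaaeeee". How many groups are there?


Input: eeeaaaaeeee
Scanning for consecutive runs:
  Group 1: 'e' x 3 (positions 0-2)
  Group 2: 'a' x 4 (positions 3-6)
  Group 3: 'e' x 4 (positions 7-10)
Total groups: 3

3


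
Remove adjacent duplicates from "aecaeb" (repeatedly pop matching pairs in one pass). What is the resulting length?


Input: aecaeb
Stack-based adjacent duplicate removal:
  Read 'a': push. Stack: a
  Read 'e': push. Stack: ae
  Read 'c': push. Stack: aec
  Read 'a': push. Stack: aeca
  Read 'e': push. Stack: aecae
  Read 'b': push. Stack: aecaeb
Final stack: "aecaeb" (length 6)

6


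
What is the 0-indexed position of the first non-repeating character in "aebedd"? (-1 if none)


Input: aebedd
Character frequencies:
  'a': 1
  'b': 1
  'd': 2
  'e': 2
Scanning left to right for freq == 1:
  Position 0 ('a'): unique! => answer = 0

0


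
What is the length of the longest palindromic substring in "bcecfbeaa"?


Input: "bcecfbeaa"
Checking substrings for palindromes:
  [1:4] "cec" (len 3) => palindrome
  [7:9] "aa" (len 2) => palindrome
Longest palindromic substring: "cec" with length 3

3


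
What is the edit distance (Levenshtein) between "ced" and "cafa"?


Computing edit distance: "ced" -> "cafa"
DP table:
           c    a    f    a
      0    1    2    3    4
  c   1    0    1    2    3
  e   2    1    1    2    3
  d   3    2    2    2    3
Edit distance = dp[3][4] = 3

3


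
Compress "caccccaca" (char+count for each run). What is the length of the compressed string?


Input: caccccaca
Runs:
  'c' x 1 => "c1"
  'a' x 1 => "a1"
  'c' x 4 => "c4"
  'a' x 1 => "a1"
  'c' x 1 => "c1"
  'a' x 1 => "a1"
Compressed: "c1a1c4a1c1a1"
Compressed length: 12

12


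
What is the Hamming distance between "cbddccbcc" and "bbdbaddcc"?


Comparing "cbddccbcc" and "bbdbaddcc" position by position:
  Position 0: 'c' vs 'b' => differ
  Position 1: 'b' vs 'b' => same
  Position 2: 'd' vs 'd' => same
  Position 3: 'd' vs 'b' => differ
  Position 4: 'c' vs 'a' => differ
  Position 5: 'c' vs 'd' => differ
  Position 6: 'b' vs 'd' => differ
  Position 7: 'c' vs 'c' => same
  Position 8: 'c' vs 'c' => same
Total differences (Hamming distance): 5

5


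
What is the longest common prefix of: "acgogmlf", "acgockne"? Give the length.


Words: acgogmlf, acgockne
  Position 0: all 'a' => match
  Position 1: all 'c' => match
  Position 2: all 'g' => match
  Position 3: all 'o' => match
  Position 4: ('g', 'c') => mismatch, stop
LCP = "acgo" (length 4)

4


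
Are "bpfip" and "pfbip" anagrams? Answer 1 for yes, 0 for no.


Strings: "bpfip", "pfbip"
Sorted first:  bfipp
Sorted second: bfipp
Sorted forms match => anagrams

1


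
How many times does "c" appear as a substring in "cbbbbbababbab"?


Searching for "c" in "cbbbbbababbab"
Scanning each position:
  Position 0: "c" => MATCH
  Position 1: "b" => no
  Position 2: "b" => no
  Position 3: "b" => no
  Position 4: "b" => no
  Position 5: "b" => no
  Position 6: "a" => no
  Position 7: "b" => no
  Position 8: "a" => no
  Position 9: "b" => no
  Position 10: "b" => no
  Position 11: "a" => no
  Position 12: "b" => no
Total occurrences: 1

1


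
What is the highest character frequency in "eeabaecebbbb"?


Input: eeabaecebbbb
Character counts:
  'a': 2
  'b': 5
  'c': 1
  'e': 4
Maximum frequency: 5

5


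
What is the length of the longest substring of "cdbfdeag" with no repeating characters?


Input: "cdbfdeag"
Sliding window (track last position of each char):
  Position 0 ('c'): window [0,0] length 1 -- new best
  Position 1 ('d'): window [0,1] length 2 -- new best
  Position 2 ('b'): window [0,2] length 3 -- new best
  Position 3 ('f'): window [0,3] length 4 -- new best
  Position 4 ('d'): repeat (last at 1), move window start to 2
  Position 4 ('d'): window [2,4] length 3
  Position 5 ('e'): window [2,5] length 4
  Position 6 ('a'): window [2,6] length 5 -- new best
  Position 7 ('g'): window [2,7] length 6 -- new best
Longest substring with no repeats: "bfdeag" with length 6

6


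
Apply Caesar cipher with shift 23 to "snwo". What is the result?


Caesar cipher: shift "snwo" by 23
  's' (pos 18) + 23 = pos 15 = 'p'
  'n' (pos 13) + 23 = pos 10 = 'k'
  'w' (pos 22) + 23 = pos 19 = 't'
  'o' (pos 14) + 23 = pos 11 = 'l'
Result: pktl

pktl


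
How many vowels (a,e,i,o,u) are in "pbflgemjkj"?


Input: pbflgemjkj
Checking each character:
  'p' at position 0: consonant
  'b' at position 1: consonant
  'f' at position 2: consonant
  'l' at position 3: consonant
  'g' at position 4: consonant
  'e' at position 5: vowel (running total: 1)
  'm' at position 6: consonant
  'j' at position 7: consonant
  'k' at position 8: consonant
  'j' at position 9: consonant
Total vowels: 1

1


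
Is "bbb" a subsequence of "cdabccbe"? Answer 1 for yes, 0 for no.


Check if "bbb" is a subsequence of "cdabccbe"
Greedy scan:
  Position 0 ('c'): no match needed
  Position 1 ('d'): no match needed
  Position 2 ('a'): no match needed
  Position 3 ('b'): matches sub[0] = 'b'
  Position 4 ('c'): no match needed
  Position 5 ('c'): no match needed
  Position 6 ('b'): matches sub[1] = 'b'
  Position 7 ('e'): no match needed
Only matched 2/3 characters => not a subsequence

0


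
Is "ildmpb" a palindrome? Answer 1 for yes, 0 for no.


Input: ildmpb
Reversed: bpmdli
  Compare pos 0 ('i') with pos 5 ('b'): MISMATCH
  Compare pos 1 ('l') with pos 4 ('p'): MISMATCH
  Compare pos 2 ('d') with pos 3 ('m'): MISMATCH
Result: not a palindrome

0


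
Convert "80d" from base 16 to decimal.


Input: "80d" in base 16
Positional expansion:
  Digit '8' (value 8) x 16^2 = 2048
  Digit '0' (value 0) x 16^1 = 0
  Digit 'd' (value 13) x 16^0 = 13
Sum = 2061

2061


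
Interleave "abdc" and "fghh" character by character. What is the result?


Interleaving "abdc" and "fghh":
  Position 0: 'a' from first, 'f' from second => "af"
  Position 1: 'b' from first, 'g' from second => "bg"
  Position 2: 'd' from first, 'h' from second => "dh"
  Position 3: 'c' from first, 'h' from second => "ch"
Result: afbgdhch

afbgdhch


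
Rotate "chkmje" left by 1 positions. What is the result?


Input: "chkmje", rotate left by 1
First 1 characters: "c"
Remaining characters: "hkmje"
Concatenate remaining + first: "hkmje" + "c" = "hkmjec"

hkmjec


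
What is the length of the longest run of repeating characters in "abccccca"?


Input: "abccccca"
Scanning for longest run:
  Position 1 ('b'): new char, reset run to 1
  Position 2 ('c'): new char, reset run to 1
  Position 3 ('c'): continues run of 'c', length=2
  Position 4 ('c'): continues run of 'c', length=3
  Position 5 ('c'): continues run of 'c', length=4
  Position 6 ('c'): continues run of 'c', length=5
  Position 7 ('a'): new char, reset run to 1
Longest run: 'c' with length 5

5


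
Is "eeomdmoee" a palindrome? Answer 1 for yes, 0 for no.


Input: eeomdmoee
Reversed: eeomdmoee
  Compare pos 0 ('e') with pos 8 ('e'): match
  Compare pos 1 ('e') with pos 7 ('e'): match
  Compare pos 2 ('o') with pos 6 ('o'): match
  Compare pos 3 ('m') with pos 5 ('m'): match
Result: palindrome

1


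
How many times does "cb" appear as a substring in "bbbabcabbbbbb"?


Searching for "cb" in "bbbabcabbbbbb"
Scanning each position:
  Position 0: "bb" => no
  Position 1: "bb" => no
  Position 2: "ba" => no
  Position 3: "ab" => no
  Position 4: "bc" => no
  Position 5: "ca" => no
  Position 6: "ab" => no
  Position 7: "bb" => no
  Position 8: "bb" => no
  Position 9: "bb" => no
  Position 10: "bb" => no
  Position 11: "bb" => no
Total occurrences: 0

0


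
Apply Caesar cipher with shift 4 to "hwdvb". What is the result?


Caesar cipher: shift "hwdvb" by 4
  'h' (pos 7) + 4 = pos 11 = 'l'
  'w' (pos 22) + 4 = pos 0 = 'a'
  'd' (pos 3) + 4 = pos 7 = 'h'
  'v' (pos 21) + 4 = pos 25 = 'z'
  'b' (pos 1) + 4 = pos 5 = 'f'
Result: lahzf

lahzf


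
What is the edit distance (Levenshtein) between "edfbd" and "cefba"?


Computing edit distance: "edfbd" -> "cefba"
DP table:
           c    e    f    b    a
      0    1    2    3    4    5
  e   1    1    1    2    3    4
  d   2    2    2    2    3    4
  f   3    3    3    2    3    4
  b   4    4    4    3    2    3
  d   5    5    5    4    3    3
Edit distance = dp[5][5] = 3

3


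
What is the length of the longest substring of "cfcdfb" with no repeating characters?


Input: "cfcdfb"
Sliding window (track last position of each char):
  Position 0 ('c'): window [0,0] length 1 -- new best
  Position 1 ('f'): window [0,1] length 2 -- new best
  Position 2 ('c'): repeat (last at 0), move window start to 1
  Position 2 ('c'): window [1,2] length 2
  Position 3 ('d'): window [1,3] length 3 -- new best
  Position 4 ('f'): repeat (last at 1), move window start to 2
  Position 4 ('f'): window [2,4] length 3
  Position 5 ('b'): window [2,5] length 4 -- new best
Longest substring with no repeats: "cdfb" with length 4

4


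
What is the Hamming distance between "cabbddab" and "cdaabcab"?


Comparing "cabbddab" and "cdaabcab" position by position:
  Position 0: 'c' vs 'c' => same
  Position 1: 'a' vs 'd' => differ
  Position 2: 'b' vs 'a' => differ
  Position 3: 'b' vs 'a' => differ
  Position 4: 'd' vs 'b' => differ
  Position 5: 'd' vs 'c' => differ
  Position 6: 'a' vs 'a' => same
  Position 7: 'b' vs 'b' => same
Total differences (Hamming distance): 5

5


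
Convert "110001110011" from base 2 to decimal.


Input: "110001110011" in base 2
Positional expansion:
  Digit '1' (value 1) x 2^11 = 2048
  Digit '1' (value 1) x 2^10 = 1024
  Digit '0' (value 0) x 2^9 = 0
  Digit '0' (value 0) x 2^8 = 0
  Digit '0' (value 0) x 2^7 = 0
  Digit '1' (value 1) x 2^6 = 64
  Digit '1' (value 1) x 2^5 = 32
  Digit '1' (value 1) x 2^4 = 16
  Digit '0' (value 0) x 2^3 = 0
  Digit '0' (value 0) x 2^2 = 0
  Digit '1' (value 1) x 2^1 = 2
  Digit '1' (value 1) x 2^0 = 1
Sum = 3187

3187


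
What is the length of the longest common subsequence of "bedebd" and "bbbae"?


LCS of "bedebd" and "bbbae"
DP table:
           b    b    b    a    e
      0    0    0    0    0    0
  b   0    1    1    1    1    1
  e   0    1    1    1    1    2
  d   0    1    1    1    1    2
  e   0    1    1    1    1    2
  b   0    1    2    2    2    2
  d   0    1    2    2    2    2
LCS length = dp[6][5] = 2

2
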